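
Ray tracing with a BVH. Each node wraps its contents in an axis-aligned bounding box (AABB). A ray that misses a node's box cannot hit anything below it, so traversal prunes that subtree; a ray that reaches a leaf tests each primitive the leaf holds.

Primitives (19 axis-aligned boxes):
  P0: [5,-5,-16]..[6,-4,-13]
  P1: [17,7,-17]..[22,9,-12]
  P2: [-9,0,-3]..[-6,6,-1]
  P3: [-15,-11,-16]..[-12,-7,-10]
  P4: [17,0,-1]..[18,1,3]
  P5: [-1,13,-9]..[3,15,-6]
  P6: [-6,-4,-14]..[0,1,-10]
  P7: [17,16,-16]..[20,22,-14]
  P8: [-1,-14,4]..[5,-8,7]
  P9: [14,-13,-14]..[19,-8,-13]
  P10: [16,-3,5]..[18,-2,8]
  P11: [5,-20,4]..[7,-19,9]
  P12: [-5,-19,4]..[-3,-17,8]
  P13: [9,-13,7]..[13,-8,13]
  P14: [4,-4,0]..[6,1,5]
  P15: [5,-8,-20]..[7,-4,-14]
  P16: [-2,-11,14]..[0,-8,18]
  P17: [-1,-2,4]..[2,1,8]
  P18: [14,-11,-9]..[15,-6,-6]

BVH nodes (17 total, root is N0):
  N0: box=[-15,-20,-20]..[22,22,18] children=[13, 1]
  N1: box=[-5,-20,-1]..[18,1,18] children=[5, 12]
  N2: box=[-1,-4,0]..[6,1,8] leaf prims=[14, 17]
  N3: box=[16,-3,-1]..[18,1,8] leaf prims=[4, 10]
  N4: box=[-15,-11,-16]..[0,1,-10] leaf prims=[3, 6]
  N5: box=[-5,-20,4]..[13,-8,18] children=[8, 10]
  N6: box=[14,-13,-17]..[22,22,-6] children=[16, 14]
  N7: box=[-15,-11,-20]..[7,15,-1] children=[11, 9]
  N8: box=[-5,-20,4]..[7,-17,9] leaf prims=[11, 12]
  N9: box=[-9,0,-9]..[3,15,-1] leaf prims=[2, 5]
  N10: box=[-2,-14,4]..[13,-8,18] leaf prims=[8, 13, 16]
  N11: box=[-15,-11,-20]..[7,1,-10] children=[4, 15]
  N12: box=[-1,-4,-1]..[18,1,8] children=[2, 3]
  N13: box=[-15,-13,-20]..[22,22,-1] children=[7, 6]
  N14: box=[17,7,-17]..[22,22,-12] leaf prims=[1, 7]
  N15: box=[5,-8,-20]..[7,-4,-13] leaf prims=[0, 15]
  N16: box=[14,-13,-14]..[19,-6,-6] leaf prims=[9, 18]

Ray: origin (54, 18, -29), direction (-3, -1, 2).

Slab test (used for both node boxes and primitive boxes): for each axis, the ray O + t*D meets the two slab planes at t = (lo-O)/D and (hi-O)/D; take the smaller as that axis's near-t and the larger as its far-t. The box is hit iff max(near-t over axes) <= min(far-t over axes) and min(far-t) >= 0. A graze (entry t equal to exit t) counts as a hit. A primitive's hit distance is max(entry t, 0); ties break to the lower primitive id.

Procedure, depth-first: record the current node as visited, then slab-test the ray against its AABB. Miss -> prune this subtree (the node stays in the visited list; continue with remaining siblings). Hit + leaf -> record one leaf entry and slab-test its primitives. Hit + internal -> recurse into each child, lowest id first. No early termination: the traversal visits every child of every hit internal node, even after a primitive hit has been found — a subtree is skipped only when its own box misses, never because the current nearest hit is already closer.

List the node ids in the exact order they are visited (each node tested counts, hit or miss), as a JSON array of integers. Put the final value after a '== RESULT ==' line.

Traverse from the root:
N0 x:[32/3,23] y:[-4,38] z:[9/2,47/2] -> hit [32/3,23], descend [1, 13]
  N1 x:[12,59/3] y:[17,38] z:[14,47/2] -> hit [17,59/3], descend [5, 12]
    N5 x:[41/3,59/3] y:[26,38] z:[33/2,47/2] -> miss, prune
    N12 x:[12,55/3] y:[17,22] z:[14,37/2] -> hit [17,55/3], descend [2, 3]
      N2 x:[16,55/3] y:[17,22] z:[29/2,37/2] -> hit [17,55/3] leaf, test {P14(miss), P17@t=52/3}
      N3 x:[12,38/3] y:[17,21] z:[14,37/2] -> miss, prune
  N13 x:[32/3,23] y:[-4,31] z:[9/2,14] -> hit [32/3,14], descend [6, 7]
    N6 x:[32/3,40/3] y:[-4,31] z:[6,23/2] -> hit [32/3,23/2], descend [14, 16]
      N14 x:[32/3,37/3] y:[-4,11] z:[6,17/2] -> miss, prune
      N16 x:[35/3,40/3] y:[24,31] z:[15/2,23/2] -> miss, prune
    N7 x:[47/3,23] y:[3,29] z:[9/2,14] -> miss, prune

Summary -> nodes [0, 1, 5, 12, 2, 3, 13, 6, 14, 16, 7]; box-tests=11; leaf-entries=1; first=P17

== RESULT ==
[0, 1, 5, 12, 2, 3, 13, 6, 14, 16, 7]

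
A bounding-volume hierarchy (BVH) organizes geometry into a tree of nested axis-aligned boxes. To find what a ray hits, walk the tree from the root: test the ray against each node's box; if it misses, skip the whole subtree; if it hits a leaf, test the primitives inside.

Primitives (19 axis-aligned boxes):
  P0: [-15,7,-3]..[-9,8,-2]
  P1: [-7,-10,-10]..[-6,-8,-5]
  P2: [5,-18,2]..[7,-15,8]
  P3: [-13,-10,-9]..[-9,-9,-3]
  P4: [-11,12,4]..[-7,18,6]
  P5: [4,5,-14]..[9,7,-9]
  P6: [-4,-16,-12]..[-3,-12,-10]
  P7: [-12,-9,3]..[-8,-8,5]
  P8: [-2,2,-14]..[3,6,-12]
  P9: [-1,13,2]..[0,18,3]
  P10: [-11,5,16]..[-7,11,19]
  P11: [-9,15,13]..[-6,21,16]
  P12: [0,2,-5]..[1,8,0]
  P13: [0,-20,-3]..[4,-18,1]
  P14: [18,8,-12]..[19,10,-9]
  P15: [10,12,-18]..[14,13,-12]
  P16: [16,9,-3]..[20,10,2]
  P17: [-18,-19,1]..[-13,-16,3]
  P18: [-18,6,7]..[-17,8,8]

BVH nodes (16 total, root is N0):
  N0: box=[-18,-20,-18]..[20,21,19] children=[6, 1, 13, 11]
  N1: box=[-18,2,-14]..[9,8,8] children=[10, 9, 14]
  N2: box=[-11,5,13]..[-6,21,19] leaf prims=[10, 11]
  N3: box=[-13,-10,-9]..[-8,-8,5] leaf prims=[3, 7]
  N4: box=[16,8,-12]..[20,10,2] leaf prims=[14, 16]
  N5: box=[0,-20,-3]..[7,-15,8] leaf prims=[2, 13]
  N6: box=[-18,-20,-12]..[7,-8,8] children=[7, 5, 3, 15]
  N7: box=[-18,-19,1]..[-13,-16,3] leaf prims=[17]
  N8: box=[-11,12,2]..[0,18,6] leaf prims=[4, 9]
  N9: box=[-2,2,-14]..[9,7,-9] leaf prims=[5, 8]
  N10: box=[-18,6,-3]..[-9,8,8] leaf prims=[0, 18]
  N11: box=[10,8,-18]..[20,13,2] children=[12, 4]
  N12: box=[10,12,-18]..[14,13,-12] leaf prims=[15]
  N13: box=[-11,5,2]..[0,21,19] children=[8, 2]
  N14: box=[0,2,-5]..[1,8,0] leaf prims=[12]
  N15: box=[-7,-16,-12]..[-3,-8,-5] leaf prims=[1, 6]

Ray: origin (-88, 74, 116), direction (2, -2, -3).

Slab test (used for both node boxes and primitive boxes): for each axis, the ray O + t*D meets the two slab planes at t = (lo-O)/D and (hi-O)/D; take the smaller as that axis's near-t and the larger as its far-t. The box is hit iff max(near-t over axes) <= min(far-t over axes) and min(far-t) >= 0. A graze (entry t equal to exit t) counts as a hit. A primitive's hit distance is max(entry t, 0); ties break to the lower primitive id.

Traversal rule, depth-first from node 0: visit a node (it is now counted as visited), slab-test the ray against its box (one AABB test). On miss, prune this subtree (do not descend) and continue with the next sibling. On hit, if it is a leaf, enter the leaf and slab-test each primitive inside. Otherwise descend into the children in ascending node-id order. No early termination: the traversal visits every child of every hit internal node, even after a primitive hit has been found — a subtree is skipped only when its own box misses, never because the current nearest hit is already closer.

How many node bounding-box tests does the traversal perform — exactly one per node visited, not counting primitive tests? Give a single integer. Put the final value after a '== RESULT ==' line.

Trace the traversal:
N0 x:[35,54] y:[53/2,47] z:[97/3,134/3] -> hit [35,134/3], descend [1, 6, 11, 13]
  N1 x:[35,97/2] y:[33,36] z:[36,130/3] -> hit [36,36], descend [9, 10, 14]
    N9 x:[43,97/2] y:[67/2,36] z:[125/3,130/3] -> miss, prune
    N10 x:[35,79/2] y:[33,34] z:[36,119/3] -> miss, prune
    N14 x:[44,89/2] y:[33,36] z:[116/3,121/3] -> miss, prune
  N6 x:[35,95/2] y:[41,47] z:[36,128/3] -> hit [41,128/3], descend [3, 5, 7, 15]
    N3 x:[75/2,40] y:[41,42] z:[37,125/3] -> miss, prune
    N5 x:[44,95/2] y:[89/2,47] z:[36,119/3] -> miss, prune
    N7 x:[35,75/2] y:[45,93/2] z:[113/3,115/3] -> miss, prune
    N15 x:[81/2,85/2] y:[41,45] z:[121/3,128/3] -> hit [41,85/2] leaf, test {P1@t=41, P6(miss)}
  N11 x:[49,54] y:[61/2,33] z:[38,134/3] -> miss, prune
  N13 x:[77/2,44] y:[53/2,69/2] z:[97/3,38] -> miss, prune

Visited [0, 1, 9, 10, 14, 6, 3, 5, 7, 15, 11, 13]. Tests: 12 box, 1 leaf. Nearest: P1.

== RESULT ==
12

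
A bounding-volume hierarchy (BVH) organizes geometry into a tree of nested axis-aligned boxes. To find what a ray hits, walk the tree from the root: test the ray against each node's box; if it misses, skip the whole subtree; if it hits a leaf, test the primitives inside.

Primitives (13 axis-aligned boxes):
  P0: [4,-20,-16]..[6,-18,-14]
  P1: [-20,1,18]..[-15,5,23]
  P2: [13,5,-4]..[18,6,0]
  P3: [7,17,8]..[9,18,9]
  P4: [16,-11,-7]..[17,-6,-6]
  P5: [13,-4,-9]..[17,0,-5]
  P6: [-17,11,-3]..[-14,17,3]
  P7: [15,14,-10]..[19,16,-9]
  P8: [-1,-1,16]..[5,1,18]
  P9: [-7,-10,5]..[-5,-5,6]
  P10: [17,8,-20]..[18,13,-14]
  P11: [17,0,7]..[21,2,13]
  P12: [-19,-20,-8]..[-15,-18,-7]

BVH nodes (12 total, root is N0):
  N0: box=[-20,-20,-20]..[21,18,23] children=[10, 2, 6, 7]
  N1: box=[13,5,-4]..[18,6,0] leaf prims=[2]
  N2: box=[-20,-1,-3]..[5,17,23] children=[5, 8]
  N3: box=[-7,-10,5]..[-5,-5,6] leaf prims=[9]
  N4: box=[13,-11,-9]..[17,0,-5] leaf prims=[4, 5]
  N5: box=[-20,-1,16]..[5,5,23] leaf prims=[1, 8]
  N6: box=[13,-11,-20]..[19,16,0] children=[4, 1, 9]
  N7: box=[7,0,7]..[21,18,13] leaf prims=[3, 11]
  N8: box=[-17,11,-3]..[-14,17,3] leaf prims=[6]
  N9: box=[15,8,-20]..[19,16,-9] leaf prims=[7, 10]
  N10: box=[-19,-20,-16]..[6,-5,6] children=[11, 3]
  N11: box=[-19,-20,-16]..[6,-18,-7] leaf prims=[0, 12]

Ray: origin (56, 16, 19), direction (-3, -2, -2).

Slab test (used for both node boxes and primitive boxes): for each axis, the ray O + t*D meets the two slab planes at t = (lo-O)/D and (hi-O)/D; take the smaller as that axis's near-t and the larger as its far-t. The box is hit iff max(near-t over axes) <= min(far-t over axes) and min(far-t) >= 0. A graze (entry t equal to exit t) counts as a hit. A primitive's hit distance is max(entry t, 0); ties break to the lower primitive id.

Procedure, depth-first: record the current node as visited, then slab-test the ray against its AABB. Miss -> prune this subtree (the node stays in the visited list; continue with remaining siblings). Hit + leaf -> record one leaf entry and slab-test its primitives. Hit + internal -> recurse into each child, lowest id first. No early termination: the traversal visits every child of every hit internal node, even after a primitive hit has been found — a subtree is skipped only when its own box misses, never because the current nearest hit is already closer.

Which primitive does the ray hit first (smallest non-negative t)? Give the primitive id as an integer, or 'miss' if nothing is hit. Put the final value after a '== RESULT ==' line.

Walk:
N0 x:[35/3,76/3] y:[-1,18] z:[-2,39/2] -> hit [35/3,18], descend [2, 6, 7, 10]
  N2 x:[17,76/3] y:[-1/2,17/2] z:[-2,11] -> miss, prune
  N6 x:[37/3,43/3] y:[0,27/2] z:[19/2,39/2] -> hit [37/3,27/2], descend [1, 4, 9]
    N1 x:[38/3,43/3] y:[5,11/2] z:[19/2,23/2] -> miss, prune
    N4 x:[13,43/3] y:[8,27/2] z:[12,14] -> hit [13,27/2] leaf, test {P4@t=13, P5(miss)}
    N9 x:[37/3,41/3] y:[0,4] z:[14,39/2] -> miss, prune
  N7 x:[35/3,49/3] y:[-1,8] z:[3,6] -> miss, prune
  N10 x:[50/3,25] y:[21/2,18] z:[13/2,35/2] -> hit [50/3,35/2], descend [3, 11]
    N3 x:[61/3,21] y:[21/2,13] z:[13/2,7] -> miss, prune
    N11 x:[50/3,25] y:[17,18] z:[13,35/2] -> hit [17,35/2] leaf, test {P0@t=17, P12(miss)}

Visited [0, 2, 6, 1, 4, 9, 7, 10, 3, 11]. Tests: 10 box, 2 leaf. Nearest: P4.

== RESULT ==
4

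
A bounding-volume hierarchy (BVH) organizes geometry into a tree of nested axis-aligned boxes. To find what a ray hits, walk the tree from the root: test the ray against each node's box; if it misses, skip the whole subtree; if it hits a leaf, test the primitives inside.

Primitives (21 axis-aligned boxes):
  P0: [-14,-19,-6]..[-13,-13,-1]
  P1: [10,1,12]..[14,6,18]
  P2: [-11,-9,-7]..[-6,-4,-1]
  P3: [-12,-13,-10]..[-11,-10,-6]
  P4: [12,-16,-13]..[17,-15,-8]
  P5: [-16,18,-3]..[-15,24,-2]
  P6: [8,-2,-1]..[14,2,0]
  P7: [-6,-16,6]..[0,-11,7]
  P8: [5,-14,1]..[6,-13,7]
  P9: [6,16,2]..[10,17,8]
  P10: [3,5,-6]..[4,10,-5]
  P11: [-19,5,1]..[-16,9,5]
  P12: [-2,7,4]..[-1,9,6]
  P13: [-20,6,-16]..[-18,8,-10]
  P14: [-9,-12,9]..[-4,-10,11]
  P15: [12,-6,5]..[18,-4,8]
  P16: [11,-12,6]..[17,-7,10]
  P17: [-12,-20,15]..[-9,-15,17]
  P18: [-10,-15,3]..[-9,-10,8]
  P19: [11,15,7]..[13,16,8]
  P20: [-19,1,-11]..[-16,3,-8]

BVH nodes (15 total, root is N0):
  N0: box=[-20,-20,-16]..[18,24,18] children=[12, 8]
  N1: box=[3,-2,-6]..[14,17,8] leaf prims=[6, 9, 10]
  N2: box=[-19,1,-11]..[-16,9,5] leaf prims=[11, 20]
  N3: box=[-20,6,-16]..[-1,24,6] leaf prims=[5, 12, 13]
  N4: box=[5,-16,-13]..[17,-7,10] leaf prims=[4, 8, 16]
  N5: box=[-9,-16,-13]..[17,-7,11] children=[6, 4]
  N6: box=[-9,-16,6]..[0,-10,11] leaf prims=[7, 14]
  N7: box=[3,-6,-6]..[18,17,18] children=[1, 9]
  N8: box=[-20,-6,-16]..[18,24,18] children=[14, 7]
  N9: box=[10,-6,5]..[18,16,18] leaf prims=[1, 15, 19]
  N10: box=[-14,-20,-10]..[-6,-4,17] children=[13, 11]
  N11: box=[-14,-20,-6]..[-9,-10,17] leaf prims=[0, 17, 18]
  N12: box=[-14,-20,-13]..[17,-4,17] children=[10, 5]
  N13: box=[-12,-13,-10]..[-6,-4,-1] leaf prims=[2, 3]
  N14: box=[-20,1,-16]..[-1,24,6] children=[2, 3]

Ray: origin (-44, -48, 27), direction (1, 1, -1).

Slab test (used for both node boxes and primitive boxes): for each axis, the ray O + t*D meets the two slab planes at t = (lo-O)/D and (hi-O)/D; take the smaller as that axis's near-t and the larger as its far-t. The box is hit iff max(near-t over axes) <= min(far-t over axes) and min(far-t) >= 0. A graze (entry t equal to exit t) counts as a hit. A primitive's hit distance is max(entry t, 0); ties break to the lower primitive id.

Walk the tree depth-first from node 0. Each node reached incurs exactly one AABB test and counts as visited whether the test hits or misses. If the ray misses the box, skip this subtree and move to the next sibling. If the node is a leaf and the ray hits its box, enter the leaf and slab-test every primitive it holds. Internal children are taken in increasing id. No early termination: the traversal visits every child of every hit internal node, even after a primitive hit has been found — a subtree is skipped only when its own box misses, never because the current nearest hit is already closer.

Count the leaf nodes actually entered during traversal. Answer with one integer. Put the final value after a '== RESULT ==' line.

Traverse from the root:
N0 x:[24,62] y:[28,72] z:[9,43] -> hit [28,43], descend [8, 12]
  N8 x:[24,62] y:[42,72] z:[9,43] -> hit [42,43], descend [7, 14]
    N7 x:[47,62] y:[42,65] z:[9,33] -> miss, prune
    N14 x:[24,43] y:[49,72] z:[21,43] -> miss, prune
  N12 x:[30,61] y:[28,44] z:[10,40] -> hit [30,40], descend [5, 10]
    N5 x:[35,61] y:[32,41] z:[16,40] -> hit [35,40], descend [4, 6]
      N4 x:[49,61] y:[32,41] z:[17,40] -> miss, prune
      N6 x:[35,44] y:[32,38] z:[16,21] -> miss, prune
    N10 x:[30,38] y:[28,44] z:[10,37] -> hit [30,37], descend [11, 13]
      N11 x:[30,35] y:[28,38] z:[10,33] -> hit [30,33] leaf, test {P0@t=30, P17(miss), P18(miss)}
      N13 x:[32,38] y:[35,44] z:[28,37] -> hit [35,37] leaf, test {P2(miss), P3(miss)}

order=[0, 8, 7, 14, 12, 5, 4, 6, 10, 11, 13]  |boxes|=11  |leaves|=2  hit=P0

== RESULT ==
2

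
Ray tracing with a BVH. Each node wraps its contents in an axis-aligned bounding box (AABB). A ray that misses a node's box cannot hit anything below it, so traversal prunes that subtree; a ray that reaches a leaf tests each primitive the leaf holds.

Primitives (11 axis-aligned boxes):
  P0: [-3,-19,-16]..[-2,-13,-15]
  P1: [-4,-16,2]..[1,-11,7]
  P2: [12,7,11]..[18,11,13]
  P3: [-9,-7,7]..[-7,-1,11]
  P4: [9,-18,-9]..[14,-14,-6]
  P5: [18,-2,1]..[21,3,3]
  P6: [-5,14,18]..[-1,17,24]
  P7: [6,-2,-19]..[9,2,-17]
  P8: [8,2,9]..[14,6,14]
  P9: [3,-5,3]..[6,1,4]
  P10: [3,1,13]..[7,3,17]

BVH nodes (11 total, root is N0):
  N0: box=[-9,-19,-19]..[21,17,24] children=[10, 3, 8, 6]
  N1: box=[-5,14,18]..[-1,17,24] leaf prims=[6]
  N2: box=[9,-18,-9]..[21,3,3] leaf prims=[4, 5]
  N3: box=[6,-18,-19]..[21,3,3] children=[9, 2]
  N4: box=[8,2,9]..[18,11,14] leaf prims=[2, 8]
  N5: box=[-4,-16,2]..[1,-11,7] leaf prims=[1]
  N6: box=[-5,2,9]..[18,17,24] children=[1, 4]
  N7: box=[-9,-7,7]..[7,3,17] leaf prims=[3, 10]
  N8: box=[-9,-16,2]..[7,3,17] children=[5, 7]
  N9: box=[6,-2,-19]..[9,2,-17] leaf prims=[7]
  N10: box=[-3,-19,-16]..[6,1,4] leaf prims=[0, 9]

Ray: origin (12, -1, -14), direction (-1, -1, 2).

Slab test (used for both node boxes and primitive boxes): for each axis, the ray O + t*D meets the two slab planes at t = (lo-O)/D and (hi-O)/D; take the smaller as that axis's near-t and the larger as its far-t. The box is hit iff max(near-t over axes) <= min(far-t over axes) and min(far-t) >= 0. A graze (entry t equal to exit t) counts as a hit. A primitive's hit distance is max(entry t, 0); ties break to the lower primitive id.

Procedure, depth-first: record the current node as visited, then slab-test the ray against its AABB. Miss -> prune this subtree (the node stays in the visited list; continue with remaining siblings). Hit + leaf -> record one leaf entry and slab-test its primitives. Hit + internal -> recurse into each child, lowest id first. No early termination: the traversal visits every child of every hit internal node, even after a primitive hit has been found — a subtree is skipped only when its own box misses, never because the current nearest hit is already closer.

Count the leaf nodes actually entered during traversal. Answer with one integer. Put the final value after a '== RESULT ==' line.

Trace the traversal:
N0 x:[-9,21] y:[-18,18] z:[-5/2,19] -> hit [-5/2,18], descend [3, 6, 8, 10]
  N3 x:[-9,6] y:[-4,17] z:[-5/2,17/2] -> hit [-5/2,6], descend [2, 9]
    N2 x:[-9,3] y:[-4,17] z:[5/2,17/2] -> hit [5/2,3] leaf, test {P4(miss), P5(miss)}
    N9 x:[3,6] y:[-3,1] z:[-5/2,-3/2] -> miss, prune
  N6 x:[-6,17] y:[-18,-3] z:[23/2,19] -> miss, prune
  N8 x:[5,21] y:[-4,15] z:[8,31/2] -> hit [8,15], descend [5, 7]
    N5 x:[11,16] y:[10,15] z:[8,21/2] -> miss, prune
    N7 x:[5,21] y:[-4,6] z:[21/2,31/2] -> miss, prune
  N10 x:[6,15] y:[-2,18] z:[-1,9] -> hit [6,9] leaf, test {P0(miss), P9(miss)}

9 AABB tests over nodes [0, 3, 2, 9, 6, 8, 5, 7, 10]; 2 leaves entered; closest miss.

== RESULT ==
2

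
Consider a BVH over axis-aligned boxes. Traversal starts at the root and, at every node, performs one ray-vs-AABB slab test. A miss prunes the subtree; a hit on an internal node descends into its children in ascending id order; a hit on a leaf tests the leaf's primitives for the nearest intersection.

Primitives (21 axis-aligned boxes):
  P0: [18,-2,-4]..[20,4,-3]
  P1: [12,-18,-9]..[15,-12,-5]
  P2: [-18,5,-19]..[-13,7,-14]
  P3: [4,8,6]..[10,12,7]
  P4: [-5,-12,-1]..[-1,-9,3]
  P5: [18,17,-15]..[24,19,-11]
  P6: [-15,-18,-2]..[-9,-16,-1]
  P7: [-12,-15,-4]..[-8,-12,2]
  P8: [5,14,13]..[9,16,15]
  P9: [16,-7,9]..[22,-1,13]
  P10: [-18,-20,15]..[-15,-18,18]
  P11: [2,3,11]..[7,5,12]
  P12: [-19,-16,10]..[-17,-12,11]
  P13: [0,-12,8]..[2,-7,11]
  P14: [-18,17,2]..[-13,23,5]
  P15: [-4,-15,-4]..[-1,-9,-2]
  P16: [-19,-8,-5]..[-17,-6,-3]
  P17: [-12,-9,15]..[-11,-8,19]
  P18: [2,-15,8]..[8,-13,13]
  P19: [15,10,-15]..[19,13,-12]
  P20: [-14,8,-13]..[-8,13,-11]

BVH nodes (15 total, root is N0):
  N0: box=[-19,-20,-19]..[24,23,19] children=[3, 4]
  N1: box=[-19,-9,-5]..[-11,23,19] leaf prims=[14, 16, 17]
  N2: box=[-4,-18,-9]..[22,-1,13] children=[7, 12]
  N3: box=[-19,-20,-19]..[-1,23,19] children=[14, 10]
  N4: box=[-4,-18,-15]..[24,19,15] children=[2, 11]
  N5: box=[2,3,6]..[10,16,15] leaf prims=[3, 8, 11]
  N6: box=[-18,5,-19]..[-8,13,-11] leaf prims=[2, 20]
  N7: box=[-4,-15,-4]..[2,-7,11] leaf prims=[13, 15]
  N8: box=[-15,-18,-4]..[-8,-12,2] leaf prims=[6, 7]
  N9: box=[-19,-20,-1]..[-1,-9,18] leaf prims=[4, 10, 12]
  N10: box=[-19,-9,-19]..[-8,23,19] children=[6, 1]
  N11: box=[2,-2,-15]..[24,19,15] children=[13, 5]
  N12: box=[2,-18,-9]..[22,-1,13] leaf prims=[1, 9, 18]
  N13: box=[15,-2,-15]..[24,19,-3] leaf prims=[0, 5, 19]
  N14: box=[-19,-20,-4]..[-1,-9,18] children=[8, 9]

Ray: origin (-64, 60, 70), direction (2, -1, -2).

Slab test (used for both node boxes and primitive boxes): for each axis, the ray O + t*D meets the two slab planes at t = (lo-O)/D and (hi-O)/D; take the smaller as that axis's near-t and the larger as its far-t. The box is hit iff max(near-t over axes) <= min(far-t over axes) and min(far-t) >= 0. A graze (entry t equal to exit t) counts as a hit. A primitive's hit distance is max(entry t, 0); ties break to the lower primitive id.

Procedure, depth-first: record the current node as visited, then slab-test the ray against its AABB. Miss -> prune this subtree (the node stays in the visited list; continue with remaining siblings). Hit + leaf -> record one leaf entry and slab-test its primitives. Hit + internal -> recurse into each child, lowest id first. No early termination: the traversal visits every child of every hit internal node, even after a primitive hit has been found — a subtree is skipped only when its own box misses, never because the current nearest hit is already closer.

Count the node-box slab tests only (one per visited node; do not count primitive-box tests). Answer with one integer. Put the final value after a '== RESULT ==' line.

Trace the traversal:
N0 x:[45/2,44] y:[37,80] z:[51/2,89/2] -> hit [37,44], descend [3, 4]
  N3 x:[45/2,63/2] y:[37,80] z:[51/2,89/2] -> miss, prune
  N4 x:[30,44] y:[41,78] z:[55/2,85/2] -> hit [41,85/2], descend [2, 11]
    N2 x:[30,43] y:[61,78] z:[57/2,79/2] -> miss, prune
    N11 x:[33,44] y:[41,62] z:[55/2,85/2] -> hit [41,85/2], descend [5, 13]
      N5 x:[33,37] y:[44,57] z:[55/2,32] -> miss, prune
      N13 x:[79/2,44] y:[41,62] z:[73/2,85/2] -> hit [41,85/2] leaf, test {P0(miss), P5@t=41, P19(miss)}

Summary -> nodes [0, 3, 4, 2, 11, 5, 13]; box-tests=7; leaf-entries=1; first=P5

== RESULT ==
7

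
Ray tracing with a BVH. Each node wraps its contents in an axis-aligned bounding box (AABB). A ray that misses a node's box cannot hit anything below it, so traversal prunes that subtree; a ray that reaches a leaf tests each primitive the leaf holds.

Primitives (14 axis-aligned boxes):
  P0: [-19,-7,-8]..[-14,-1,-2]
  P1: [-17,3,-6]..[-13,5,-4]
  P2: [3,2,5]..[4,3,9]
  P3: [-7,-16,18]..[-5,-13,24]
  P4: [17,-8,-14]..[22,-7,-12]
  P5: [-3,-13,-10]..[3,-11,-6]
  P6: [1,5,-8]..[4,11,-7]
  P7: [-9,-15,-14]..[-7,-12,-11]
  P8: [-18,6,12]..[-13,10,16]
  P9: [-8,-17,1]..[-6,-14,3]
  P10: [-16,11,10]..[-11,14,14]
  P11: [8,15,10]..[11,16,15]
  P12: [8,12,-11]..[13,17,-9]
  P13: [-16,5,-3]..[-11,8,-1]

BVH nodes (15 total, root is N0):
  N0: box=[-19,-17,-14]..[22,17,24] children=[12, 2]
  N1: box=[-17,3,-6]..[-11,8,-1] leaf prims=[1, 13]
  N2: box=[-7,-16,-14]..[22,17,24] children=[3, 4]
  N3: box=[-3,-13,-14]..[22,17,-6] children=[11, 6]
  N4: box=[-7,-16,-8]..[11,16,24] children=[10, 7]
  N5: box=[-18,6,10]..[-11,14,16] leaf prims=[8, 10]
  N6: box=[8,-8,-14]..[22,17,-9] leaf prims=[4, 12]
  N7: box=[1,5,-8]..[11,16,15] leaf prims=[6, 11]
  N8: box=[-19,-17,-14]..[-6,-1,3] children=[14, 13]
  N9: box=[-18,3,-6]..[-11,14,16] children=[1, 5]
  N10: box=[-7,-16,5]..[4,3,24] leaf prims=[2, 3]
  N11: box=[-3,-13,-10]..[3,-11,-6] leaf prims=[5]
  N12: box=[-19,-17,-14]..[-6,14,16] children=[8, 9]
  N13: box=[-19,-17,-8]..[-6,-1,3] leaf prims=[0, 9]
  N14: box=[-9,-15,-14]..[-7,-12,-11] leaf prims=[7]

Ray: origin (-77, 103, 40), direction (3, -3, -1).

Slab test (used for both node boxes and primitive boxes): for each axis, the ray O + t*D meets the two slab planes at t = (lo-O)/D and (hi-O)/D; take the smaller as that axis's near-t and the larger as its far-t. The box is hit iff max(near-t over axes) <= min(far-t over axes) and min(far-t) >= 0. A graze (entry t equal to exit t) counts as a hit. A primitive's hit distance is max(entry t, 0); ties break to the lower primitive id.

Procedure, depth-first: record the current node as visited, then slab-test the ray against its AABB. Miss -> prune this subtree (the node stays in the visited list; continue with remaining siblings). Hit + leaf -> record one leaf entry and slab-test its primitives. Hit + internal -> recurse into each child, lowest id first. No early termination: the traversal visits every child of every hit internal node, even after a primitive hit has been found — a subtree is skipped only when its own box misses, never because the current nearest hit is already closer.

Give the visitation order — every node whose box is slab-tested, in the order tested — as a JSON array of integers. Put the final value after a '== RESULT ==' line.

Walk:
N0 x:[58/3,33] y:[86/3,40] z:[16,54] -> hit [86/3,33], descend [2, 12]
  N2 x:[70/3,33] y:[86/3,119/3] z:[16,54] -> hit [86/3,33], descend [3, 4]
    N3 x:[74/3,33] y:[86/3,116/3] z:[46,54] -> miss, prune
    N4 x:[70/3,88/3] y:[29,119/3] z:[16,48] -> hit [29,88/3], descend [7, 10]
      N7 x:[26,88/3] y:[29,98/3] z:[25,48] -> hit [29,88/3] leaf, test {P6(miss), P11@t=29}
      N10 x:[70/3,27] y:[100/3,119/3] z:[16,35] -> miss, prune
  N12 x:[58/3,71/3] y:[89/3,40] z:[24,54] -> miss, prune

Summary -> nodes [0, 2, 3, 4, 7, 10, 12]; box-tests=7; leaf-entries=1; first=P11

== RESULT ==
[0, 2, 3, 4, 7, 10, 12]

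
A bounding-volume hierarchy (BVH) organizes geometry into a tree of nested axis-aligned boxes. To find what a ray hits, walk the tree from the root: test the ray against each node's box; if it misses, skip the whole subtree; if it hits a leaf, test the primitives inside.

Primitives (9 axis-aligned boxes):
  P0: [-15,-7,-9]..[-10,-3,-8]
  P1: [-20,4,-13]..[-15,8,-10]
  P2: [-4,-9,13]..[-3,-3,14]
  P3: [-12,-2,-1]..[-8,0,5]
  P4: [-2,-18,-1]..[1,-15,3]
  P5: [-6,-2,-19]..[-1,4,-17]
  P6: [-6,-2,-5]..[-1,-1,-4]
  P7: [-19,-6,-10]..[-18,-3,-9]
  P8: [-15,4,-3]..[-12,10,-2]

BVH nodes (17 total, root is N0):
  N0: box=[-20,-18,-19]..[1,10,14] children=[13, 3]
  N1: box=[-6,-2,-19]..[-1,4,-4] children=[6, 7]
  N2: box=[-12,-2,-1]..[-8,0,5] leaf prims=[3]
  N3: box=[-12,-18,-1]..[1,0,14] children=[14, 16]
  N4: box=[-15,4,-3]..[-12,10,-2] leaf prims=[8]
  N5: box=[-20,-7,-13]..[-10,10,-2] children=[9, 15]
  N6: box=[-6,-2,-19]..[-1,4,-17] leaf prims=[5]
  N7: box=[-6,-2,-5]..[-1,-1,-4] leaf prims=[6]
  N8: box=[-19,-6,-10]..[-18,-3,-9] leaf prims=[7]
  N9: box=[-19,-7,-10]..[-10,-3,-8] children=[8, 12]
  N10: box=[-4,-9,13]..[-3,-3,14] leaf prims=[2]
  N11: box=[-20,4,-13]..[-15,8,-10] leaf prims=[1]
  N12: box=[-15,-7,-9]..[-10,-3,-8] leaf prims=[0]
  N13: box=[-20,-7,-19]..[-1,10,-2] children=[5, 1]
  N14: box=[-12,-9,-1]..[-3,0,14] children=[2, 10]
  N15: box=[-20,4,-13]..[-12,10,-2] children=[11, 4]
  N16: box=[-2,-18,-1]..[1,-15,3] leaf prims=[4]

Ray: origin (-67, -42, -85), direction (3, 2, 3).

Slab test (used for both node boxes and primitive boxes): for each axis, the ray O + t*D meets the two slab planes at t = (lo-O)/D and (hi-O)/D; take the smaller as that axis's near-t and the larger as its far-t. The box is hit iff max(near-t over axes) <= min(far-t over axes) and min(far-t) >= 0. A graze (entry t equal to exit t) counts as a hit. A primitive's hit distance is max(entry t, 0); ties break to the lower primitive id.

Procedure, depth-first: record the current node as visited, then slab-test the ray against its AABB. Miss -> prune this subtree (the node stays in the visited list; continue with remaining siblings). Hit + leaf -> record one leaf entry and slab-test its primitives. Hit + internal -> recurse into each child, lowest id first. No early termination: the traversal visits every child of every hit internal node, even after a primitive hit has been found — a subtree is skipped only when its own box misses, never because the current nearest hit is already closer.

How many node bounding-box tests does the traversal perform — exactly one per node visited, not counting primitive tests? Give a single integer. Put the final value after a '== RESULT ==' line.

Traverse from the root:
N0 x:[47/3,68/3] y:[12,26] z:[22,33] -> hit [22,68/3], descend [3, 13]
  N3 x:[55/3,68/3] y:[12,21] z:[28,33] -> miss, prune
  N13 x:[47/3,22] y:[35/2,26] z:[22,83/3] -> hit [22,22], descend [1, 5]
    N1 x:[61/3,22] y:[20,23] z:[22,27] -> hit [22,22], descend [6, 7]
      N6 x:[61/3,22] y:[20,23] z:[22,68/3] -> hit [22,22] leaf, test {P5@t=22}
      N7 x:[61/3,22] y:[20,41/2] z:[80/3,27] -> miss, prune
    N5 x:[47/3,19] y:[35/2,26] z:[24,83/3] -> miss, prune

Summary -> nodes [0, 3, 13, 1, 6, 7, 5]; box-tests=7; leaf-entries=1; first=P5

== RESULT ==
7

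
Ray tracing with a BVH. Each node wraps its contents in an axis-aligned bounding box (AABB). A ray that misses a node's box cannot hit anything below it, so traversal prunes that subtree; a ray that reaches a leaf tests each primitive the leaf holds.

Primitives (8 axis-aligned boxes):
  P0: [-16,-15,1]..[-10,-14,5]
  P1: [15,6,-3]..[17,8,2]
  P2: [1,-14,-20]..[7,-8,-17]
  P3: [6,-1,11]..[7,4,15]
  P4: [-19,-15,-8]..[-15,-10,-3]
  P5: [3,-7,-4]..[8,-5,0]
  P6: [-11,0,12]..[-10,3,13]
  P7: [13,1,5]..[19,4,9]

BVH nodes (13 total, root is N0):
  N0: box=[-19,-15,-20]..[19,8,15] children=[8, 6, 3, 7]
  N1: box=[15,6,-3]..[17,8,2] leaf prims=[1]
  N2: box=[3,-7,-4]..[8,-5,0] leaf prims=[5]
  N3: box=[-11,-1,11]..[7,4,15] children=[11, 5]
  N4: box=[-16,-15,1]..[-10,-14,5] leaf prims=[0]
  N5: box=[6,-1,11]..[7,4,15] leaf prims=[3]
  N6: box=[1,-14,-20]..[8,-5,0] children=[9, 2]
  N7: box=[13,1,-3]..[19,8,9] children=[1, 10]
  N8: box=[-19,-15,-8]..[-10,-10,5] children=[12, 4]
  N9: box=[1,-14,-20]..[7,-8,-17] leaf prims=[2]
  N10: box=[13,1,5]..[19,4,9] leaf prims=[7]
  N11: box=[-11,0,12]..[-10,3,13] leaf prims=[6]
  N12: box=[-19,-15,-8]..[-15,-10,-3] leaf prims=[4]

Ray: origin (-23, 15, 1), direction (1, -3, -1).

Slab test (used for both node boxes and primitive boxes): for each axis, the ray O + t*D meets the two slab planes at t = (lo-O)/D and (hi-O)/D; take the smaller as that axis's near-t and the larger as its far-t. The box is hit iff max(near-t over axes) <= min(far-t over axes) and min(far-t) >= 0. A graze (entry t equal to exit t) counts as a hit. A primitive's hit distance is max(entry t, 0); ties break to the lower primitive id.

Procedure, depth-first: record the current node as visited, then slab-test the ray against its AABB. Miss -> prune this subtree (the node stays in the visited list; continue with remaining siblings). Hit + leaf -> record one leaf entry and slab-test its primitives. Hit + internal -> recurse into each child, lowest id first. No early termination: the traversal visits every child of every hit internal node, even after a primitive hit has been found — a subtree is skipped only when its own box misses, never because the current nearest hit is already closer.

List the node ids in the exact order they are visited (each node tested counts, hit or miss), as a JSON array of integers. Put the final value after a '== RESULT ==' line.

Trace the traversal:
N0 x:[4,42] y:[7/3,10] z:[-14,21] -> hit [4,10], descend [3, 6, 7, 8]
  N3 x:[12,30] y:[11/3,16/3] z:[-14,-10] -> miss, prune
  N6 x:[24,31] y:[20/3,29/3] z:[1,21] -> miss, prune
  N7 x:[36,42] y:[7/3,14/3] z:[-8,4] -> miss, prune
  N8 x:[4,13] y:[25/3,10] z:[-4,9] -> hit [25/3,9], descend [4, 12]
    N4 x:[7,13] y:[29/3,10] z:[-4,0] -> miss, prune
    N12 x:[4,8] y:[25/3,10] z:[4,9] -> miss, prune

7 AABB tests over nodes [0, 3, 6, 7, 8, 4, 12]; 0 leaves entered; closest miss.

== RESULT ==
[0, 3, 6, 7, 8, 4, 12]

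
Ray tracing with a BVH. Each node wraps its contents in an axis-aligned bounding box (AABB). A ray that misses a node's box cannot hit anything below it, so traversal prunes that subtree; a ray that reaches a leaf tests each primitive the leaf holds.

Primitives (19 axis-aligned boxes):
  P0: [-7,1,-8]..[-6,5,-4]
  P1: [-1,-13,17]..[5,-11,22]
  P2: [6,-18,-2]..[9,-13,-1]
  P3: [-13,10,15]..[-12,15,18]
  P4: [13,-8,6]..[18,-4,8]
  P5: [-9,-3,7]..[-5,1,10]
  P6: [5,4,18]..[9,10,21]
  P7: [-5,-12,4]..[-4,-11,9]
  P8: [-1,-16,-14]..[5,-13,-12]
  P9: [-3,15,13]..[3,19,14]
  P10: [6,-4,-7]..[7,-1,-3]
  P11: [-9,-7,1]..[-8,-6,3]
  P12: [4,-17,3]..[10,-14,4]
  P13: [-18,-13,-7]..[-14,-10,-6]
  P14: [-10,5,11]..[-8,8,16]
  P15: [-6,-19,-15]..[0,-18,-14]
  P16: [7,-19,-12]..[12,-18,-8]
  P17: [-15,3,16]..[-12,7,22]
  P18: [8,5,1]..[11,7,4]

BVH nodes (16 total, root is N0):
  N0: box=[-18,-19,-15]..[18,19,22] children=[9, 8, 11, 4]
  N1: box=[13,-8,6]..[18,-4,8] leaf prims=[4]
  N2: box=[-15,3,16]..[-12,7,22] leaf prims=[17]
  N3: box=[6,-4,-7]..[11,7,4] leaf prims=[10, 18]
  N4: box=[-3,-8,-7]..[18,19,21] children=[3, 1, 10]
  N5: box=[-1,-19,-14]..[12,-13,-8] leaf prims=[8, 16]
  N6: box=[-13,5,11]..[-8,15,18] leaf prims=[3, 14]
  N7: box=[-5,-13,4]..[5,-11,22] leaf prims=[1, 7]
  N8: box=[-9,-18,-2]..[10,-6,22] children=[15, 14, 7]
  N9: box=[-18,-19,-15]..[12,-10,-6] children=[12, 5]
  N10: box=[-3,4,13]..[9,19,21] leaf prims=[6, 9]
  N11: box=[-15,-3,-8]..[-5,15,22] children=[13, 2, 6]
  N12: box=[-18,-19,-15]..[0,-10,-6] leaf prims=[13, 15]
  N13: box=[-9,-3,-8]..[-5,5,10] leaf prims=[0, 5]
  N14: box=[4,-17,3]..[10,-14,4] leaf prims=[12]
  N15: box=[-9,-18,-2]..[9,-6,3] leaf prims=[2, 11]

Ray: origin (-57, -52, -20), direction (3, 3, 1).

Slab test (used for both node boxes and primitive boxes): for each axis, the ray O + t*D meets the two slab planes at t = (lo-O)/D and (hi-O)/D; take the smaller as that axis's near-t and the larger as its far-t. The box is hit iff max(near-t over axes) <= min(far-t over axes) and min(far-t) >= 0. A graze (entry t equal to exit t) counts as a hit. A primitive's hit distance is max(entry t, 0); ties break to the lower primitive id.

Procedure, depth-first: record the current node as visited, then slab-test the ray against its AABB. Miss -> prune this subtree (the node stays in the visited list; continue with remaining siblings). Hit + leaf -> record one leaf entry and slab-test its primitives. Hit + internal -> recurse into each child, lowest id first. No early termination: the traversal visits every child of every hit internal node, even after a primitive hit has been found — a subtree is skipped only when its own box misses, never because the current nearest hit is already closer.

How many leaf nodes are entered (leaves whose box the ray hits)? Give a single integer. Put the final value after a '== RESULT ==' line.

Traverse from the root:
N0 x:[13,25] y:[11,71/3] z:[5,42] -> hit [13,71/3], descend [4, 8, 9, 11]
  N4 x:[18,25] y:[44/3,71/3] z:[13,41] -> hit [18,71/3], descend [1, 3, 10]
    N1 x:[70/3,25] y:[44/3,16] z:[26,28] -> miss, prune
    N3 x:[21,68/3] y:[16,59/3] z:[13,24] -> miss, prune
    N10 x:[18,22] y:[56/3,71/3] z:[33,41] -> miss, prune
  N8 x:[16,67/3] y:[34/3,46/3] z:[18,42] -> miss, prune
  N9 x:[13,23] y:[11,14] z:[5,14] -> hit [13,14], descend [5, 12]
    N5 x:[56/3,23] y:[11,13] z:[6,12] -> miss, prune
    N12 x:[13,19] y:[11,14] z:[5,14] -> hit [13,14] leaf, test {P13@t=13, P15(miss)}
  N11 x:[14,52/3] y:[49/3,67/3] z:[12,42] -> hit [49/3,52/3], descend [2, 6, 13]
    N2 x:[14,15] y:[55/3,59/3] z:[36,42] -> miss, prune
    N6 x:[44/3,49/3] y:[19,67/3] z:[31,38] -> miss, prune
    N13 x:[16,52/3] y:[49/3,19] z:[12,30] -> hit [49/3,52/3] leaf, test {P0(miss), P5(miss)}

13 AABB tests over nodes [0, 4, 1, 3, 10, 8, 9, 5, 12, 11, 2, 6, 13]; 2 leaves entered; closest P13.

== RESULT ==
2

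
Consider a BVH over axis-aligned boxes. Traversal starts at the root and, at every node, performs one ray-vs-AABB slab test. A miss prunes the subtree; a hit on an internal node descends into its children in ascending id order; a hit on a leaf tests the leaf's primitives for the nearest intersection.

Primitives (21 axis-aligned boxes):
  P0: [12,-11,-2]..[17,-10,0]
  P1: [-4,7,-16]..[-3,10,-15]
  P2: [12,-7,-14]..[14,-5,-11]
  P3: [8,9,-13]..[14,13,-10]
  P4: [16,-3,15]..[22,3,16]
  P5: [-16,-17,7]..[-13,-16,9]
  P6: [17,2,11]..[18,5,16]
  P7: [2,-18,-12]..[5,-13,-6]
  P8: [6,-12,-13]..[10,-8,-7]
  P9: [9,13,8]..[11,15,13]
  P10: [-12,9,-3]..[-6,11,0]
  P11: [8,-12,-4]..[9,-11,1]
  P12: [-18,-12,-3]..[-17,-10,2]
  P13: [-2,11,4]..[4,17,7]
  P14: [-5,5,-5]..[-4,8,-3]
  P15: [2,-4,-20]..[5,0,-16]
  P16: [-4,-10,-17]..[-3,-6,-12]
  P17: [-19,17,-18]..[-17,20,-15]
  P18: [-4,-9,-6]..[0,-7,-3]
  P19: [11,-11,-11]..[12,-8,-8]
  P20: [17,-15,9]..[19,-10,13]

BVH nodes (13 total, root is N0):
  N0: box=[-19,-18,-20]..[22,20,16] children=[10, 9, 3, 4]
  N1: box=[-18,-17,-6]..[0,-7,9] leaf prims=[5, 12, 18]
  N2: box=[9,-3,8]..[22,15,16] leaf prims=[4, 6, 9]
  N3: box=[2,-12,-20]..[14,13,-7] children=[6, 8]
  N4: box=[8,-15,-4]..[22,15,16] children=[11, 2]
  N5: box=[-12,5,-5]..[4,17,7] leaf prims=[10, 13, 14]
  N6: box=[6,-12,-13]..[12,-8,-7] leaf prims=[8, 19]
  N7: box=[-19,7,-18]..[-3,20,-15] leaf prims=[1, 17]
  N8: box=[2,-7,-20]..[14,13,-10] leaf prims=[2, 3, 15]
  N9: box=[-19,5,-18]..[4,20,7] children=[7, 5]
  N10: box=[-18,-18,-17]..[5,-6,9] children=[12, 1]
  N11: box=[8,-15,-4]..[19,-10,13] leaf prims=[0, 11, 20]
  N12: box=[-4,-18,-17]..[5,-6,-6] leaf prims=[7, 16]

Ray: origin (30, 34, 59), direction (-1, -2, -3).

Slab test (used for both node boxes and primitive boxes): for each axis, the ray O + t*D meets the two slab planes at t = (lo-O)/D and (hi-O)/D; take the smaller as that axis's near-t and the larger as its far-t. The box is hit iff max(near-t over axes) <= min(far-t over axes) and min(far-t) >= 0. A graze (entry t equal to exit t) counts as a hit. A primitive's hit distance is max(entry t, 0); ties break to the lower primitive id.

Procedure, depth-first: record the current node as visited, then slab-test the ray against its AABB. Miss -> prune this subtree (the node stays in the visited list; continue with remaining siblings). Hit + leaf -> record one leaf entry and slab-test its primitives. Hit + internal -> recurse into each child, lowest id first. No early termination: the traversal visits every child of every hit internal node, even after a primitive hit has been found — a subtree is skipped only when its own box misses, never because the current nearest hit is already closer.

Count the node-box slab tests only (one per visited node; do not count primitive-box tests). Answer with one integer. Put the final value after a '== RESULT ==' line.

Trace the traversal:
N0 x:[8,49] y:[7,26] z:[43/3,79/3] -> hit [43/3,26], descend [3, 4, 9, 10]
  N3 x:[16,28] y:[21/2,23] z:[22,79/3] -> hit [22,23], descend [6, 8]
    N6 x:[18,24] y:[21,23] z:[22,24] -> hit [22,23] leaf, test {P8@t=22, P19(miss)}
    N8 x:[16,28] y:[21/2,41/2] z:[23,79/3] -> miss, prune
  N4 x:[8,22] y:[19/2,49/2] z:[43/3,21] -> hit [43/3,21], descend [2, 11]
    N2 x:[8,21] y:[19/2,37/2] z:[43/3,17] -> hit [43/3,17] leaf, test {P4(miss), P6(miss), P9(miss)}
    N11 x:[11,22] y:[22,49/2] z:[46/3,21] -> miss, prune
  N9 x:[26,49] y:[7,29/2] z:[52/3,77/3] -> miss, prune
  N10 x:[25,48] y:[20,26] z:[50/3,76/3] -> hit [25,76/3], descend [1, 12]
    N1 x:[30,48] y:[41/2,51/2] z:[50/3,65/3] -> miss, prune
    N12 x:[25,34] y:[20,26] z:[65/3,76/3] -> hit [25,76/3] leaf, test {P7(miss), P16(miss)}

order=[0, 3, 6, 8, 4, 2, 11, 9, 10, 1, 12]  |boxes|=11  |leaves|=3  hit=P8

== RESULT ==
11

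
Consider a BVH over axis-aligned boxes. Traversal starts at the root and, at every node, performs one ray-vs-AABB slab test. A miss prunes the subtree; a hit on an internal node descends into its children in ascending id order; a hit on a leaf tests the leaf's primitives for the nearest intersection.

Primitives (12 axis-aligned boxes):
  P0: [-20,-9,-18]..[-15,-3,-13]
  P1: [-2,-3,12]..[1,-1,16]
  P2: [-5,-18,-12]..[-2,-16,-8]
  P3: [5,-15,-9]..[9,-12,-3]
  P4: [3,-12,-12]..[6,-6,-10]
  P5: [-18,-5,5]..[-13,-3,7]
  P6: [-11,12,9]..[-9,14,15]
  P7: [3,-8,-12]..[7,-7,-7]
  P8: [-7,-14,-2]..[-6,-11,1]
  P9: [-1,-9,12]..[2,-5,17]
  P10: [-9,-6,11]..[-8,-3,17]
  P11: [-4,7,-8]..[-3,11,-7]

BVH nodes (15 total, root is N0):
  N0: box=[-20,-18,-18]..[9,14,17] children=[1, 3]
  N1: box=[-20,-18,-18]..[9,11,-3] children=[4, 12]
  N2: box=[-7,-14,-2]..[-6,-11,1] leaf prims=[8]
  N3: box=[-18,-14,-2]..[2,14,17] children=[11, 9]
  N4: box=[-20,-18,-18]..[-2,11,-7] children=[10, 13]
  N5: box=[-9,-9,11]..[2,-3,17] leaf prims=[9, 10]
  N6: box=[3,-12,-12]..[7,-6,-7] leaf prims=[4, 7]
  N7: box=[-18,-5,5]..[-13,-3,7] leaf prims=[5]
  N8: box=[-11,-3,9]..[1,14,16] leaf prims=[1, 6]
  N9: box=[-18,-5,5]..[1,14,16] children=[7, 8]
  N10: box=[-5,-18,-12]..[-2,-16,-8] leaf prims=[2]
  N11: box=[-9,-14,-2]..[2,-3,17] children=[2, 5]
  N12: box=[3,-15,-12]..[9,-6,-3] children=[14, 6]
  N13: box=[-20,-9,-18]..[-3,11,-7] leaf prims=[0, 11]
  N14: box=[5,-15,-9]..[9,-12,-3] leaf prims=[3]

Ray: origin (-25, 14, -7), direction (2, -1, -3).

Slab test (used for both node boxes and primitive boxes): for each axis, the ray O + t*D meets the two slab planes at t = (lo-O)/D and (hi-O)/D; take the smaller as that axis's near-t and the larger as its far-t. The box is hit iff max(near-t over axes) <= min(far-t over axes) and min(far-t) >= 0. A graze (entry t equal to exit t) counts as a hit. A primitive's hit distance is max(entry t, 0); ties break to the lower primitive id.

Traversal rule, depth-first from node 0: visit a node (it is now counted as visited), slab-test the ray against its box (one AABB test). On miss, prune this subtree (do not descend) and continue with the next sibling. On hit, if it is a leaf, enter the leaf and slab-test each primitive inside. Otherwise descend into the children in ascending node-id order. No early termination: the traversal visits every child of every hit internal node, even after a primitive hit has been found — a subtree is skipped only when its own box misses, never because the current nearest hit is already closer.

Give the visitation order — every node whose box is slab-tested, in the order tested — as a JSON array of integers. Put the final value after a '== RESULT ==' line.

Trace the traversal:
N0 x:[5/2,17] y:[0,32] z:[-8,11/3] -> hit [5/2,11/3], descend [1, 3]
  N1 x:[5/2,17] y:[3,32] z:[-4/3,11/3] -> hit [3,11/3], descend [4, 12]
    N4 x:[5/2,23/2] y:[3,32] z:[0,11/3] -> hit [3,11/3], descend [10, 13]
      N10 x:[10,23/2] y:[30,32] z:[1/3,5/3] -> miss, prune
      N13 x:[5/2,11] y:[3,23] z:[0,11/3] -> hit [3,11/3] leaf, test {P0(miss), P11(miss)}
    N12 x:[14,17] y:[20,29] z:[-4/3,5/3] -> miss, prune
  N3 x:[7/2,27/2] y:[0,28] z:[-8,-5/3] -> miss, prune

order=[0, 1, 4, 10, 13, 12, 3]  |boxes|=7  |leaves|=1  hit=miss

== RESULT ==
[0, 1, 4, 10, 13, 12, 3]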